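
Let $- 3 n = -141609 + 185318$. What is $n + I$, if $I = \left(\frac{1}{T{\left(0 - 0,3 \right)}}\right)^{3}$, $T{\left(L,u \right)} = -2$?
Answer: $- \frac{349675}{24} \approx -14570.0$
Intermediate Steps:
$I = - \frac{1}{8}$ ($I = \left(\frac{1}{-2}\right)^{3} = \left(- \frac{1}{2}\right)^{3} = - \frac{1}{8} \approx -0.125$)
$n = - \frac{43709}{3}$ ($n = - \frac{-141609 + 185318}{3} = \left(- \frac{1}{3}\right) 43709 = - \frac{43709}{3} \approx -14570.0$)
$n + I = - \frac{43709}{3} - \frac{1}{8} = - \frac{349675}{24}$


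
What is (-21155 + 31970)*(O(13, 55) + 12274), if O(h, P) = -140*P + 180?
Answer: 51414510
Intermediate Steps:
O(h, P) = 180 - 140*P
(-21155 + 31970)*(O(13, 55) + 12274) = (-21155 + 31970)*((180 - 140*55) + 12274) = 10815*((180 - 7700) + 12274) = 10815*(-7520 + 12274) = 10815*4754 = 51414510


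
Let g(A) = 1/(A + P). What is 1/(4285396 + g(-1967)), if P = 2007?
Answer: 40/171415841 ≈ 2.3335e-7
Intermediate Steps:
g(A) = 1/(2007 + A) (g(A) = 1/(A + 2007) = 1/(2007 + A))
1/(4285396 + g(-1967)) = 1/(4285396 + 1/(2007 - 1967)) = 1/(4285396 + 1/40) = 1/(171415841/40) = 40/171415841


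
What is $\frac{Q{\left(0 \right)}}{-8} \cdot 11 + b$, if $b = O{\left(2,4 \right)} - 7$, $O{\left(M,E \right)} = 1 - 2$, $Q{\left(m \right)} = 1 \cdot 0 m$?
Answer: $-8$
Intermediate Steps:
$Q{\left(m \right)} = 0$ ($Q{\left(m \right)} = 0 m = 0$)
$O{\left(M,E \right)} = -1$
$b = -8$ ($b = -1 - 7 = -8$)
$\frac{Q{\left(0 \right)}}{-8} \cdot 11 + b = \frac{0}{-8} \cdot 11 - 8 = 0 \left(- \frac{1}{8}\right) 11 - 8 = 0 \cdot 11 - 8 = 0 - 8 = -8$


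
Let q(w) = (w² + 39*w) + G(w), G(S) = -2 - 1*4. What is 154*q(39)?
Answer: 467544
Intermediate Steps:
G(S) = -6 (G(S) = -2 - 4 = -6)
q(w) = -6 + w² + 39*w (q(w) = (w² + 39*w) - 6 = -6 + w² + 39*w)
154*q(39) = 154*(-6 + 39² + 39*39) = 154*(-6 + 1521 + 1521) = 154*3036 = 467544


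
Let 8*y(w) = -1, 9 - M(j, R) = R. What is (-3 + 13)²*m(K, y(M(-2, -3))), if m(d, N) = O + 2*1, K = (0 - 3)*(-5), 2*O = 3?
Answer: 350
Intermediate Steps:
M(j, R) = 9 - R
O = 3/2 (O = (½)*3 = 3/2 ≈ 1.5000)
y(w) = -⅛ (y(w) = (⅛)*(-1) = -⅛)
K = 15 (K = -3*(-5) = 15)
m(d, N) = 7/2 (m(d, N) = 3/2 + 2*1 = 3/2 + 2 = 7/2)
(-3 + 13)²*m(K, y(M(-2, -3))) = (-3 + 13)²*(7/2) = 10²*(7/2) = 100*(7/2) = 350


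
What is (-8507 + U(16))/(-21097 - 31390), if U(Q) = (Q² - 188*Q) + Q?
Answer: 11243/52487 ≈ 0.21421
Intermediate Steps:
U(Q) = Q² - 187*Q
(-8507 + U(16))/(-21097 - 31390) = (-8507 + 16*(-187 + 16))/(-21097 - 31390) = (-8507 + 16*(-171))/(-52487) = (-8507 - 2736)*(-1/52487) = -11243*(-1/52487) = 11243/52487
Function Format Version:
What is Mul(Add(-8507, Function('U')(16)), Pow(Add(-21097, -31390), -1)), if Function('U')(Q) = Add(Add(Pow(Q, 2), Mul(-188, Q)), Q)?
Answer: Rational(11243, 52487) ≈ 0.21421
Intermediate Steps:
Function('U')(Q) = Add(Pow(Q, 2), Mul(-187, Q))
Mul(Add(-8507, Function('U')(16)), Pow(Add(-21097, -31390), -1)) = Mul(Add(-8507, Mul(16, Add(-187, 16))), Pow(Add(-21097, -31390), -1)) = Mul(Add(-8507, Mul(16, -171)), Pow(-52487, -1)) = Mul(Add(-8507, -2736), Rational(-1, 52487)) = Mul(-11243, Rational(-1, 52487)) = Rational(11243, 52487)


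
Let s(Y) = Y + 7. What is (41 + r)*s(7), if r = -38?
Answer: 42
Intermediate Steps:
s(Y) = 7 + Y
(41 + r)*s(7) = (41 - 38)*(7 + 7) = 3*14 = 42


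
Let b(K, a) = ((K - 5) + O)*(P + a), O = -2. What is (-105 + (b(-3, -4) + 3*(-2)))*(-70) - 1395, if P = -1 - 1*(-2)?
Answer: 4275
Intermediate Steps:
P = 1 (P = -1 + 2 = 1)
b(K, a) = (1 + a)*(-7 + K) (b(K, a) = ((K - 5) - 2)*(1 + a) = ((-5 + K) - 2)*(1 + a) = (-7 + K)*(1 + a) = (1 + a)*(-7 + K))
(-105 + (b(-3, -4) + 3*(-2)))*(-70) - 1395 = (-105 + ((-7 - 3 - 7*(-4) - 3*(-4)) + 3*(-2)))*(-70) - 1395 = (-105 + ((-7 - 3 + 28 + 12) - 6))*(-70) - 1395 = (-105 + (30 - 6))*(-70) - 1395 = (-105 + 24)*(-70) - 1395 = -81*(-70) - 1395 = 5670 - 1395 = 4275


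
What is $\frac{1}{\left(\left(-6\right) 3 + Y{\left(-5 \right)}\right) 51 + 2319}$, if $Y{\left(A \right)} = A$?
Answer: $\frac{1}{1146} \approx 0.0008726$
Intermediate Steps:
$\frac{1}{\left(\left(-6\right) 3 + Y{\left(-5 \right)}\right) 51 + 2319} = \frac{1}{\left(\left(-6\right) 3 - 5\right) 51 + 2319} = \frac{1}{\left(-18 - 5\right) 51 + 2319} = \frac{1}{\left(-23\right) 51 + 2319} = \frac{1}{-1173 + 2319} = \frac{1}{1146}$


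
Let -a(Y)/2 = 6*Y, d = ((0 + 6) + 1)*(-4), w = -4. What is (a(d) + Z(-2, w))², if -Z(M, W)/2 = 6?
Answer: 104976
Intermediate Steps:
Z(M, W) = -12 (Z(M, W) = -2*6 = -12)
d = -28 (d = (6 + 1)*(-4) = 7*(-4) = -28)
a(Y) = -12*Y
(a(d) + Z(-2, w))² = (-12*(-28) - 12)² = (336 - 12)² = 324² = 104976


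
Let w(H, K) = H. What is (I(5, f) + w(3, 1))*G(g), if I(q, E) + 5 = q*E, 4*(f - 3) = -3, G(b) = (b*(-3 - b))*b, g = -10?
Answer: 6475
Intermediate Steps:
G(b) = b**2*(-3 - b)
f = 9/4 (f = 3 + (1/4)*(-3) = 3 - 3/4 = 9/4 ≈ 2.2500)
I(q, E) = -5 + E*q (I(q, E) = -5 + q*E = -5 + E*q)
(I(5, f) + w(3, 1))*G(g) = ((-5 + (9/4)*5) + 3)*((-10)**2*(-3 - 1*(-10))) = ((-5 + 45/4) + 3)*(100*(-3 + 10)) = (25/4 + 3)*(100*7) = (37/4)*700 = 6475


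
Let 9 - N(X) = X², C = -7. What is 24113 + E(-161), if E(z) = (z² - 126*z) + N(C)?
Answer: 70280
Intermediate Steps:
N(X) = 9 - X²
E(z) = -40 + z² - 126*z (E(z) = (z² - 126*z) + (9 - 1*(-7)²) = (z² - 126*z) + (9 - 1*49) = (z² - 126*z) + (9 - 49) = (z² - 126*z) - 40 = -40 + z² - 126*z)
24113 + E(-161) = 24113 + (-40 + (-161)² - 126*(-161)) = 24113 + (-40 + 25921 + 20286) = 24113 + 46167 = 70280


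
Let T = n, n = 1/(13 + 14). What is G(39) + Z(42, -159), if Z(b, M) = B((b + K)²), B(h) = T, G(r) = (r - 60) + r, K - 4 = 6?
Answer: 487/27 ≈ 18.037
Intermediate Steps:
K = 10 (K = 4 + 6 = 10)
G(r) = -60 + 2*r (G(r) = (-60 + r) + r = -60 + 2*r)
n = 1/27 ≈ 0.037037
T = 1/27 ≈ 0.037037
B(h) = 1/27
Z(b, M) = 1/27
G(39) + Z(42, -159) = (-60 + 2*39) + 1/27 = (-60 + 78) + 1/27 = 18 + 1/27 = 487/27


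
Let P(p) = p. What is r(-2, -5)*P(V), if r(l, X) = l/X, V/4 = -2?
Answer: -16/5 ≈ -3.2000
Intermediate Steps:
V = -8 (V = 4*(-2) = -8)
r(-2, -5)*P(V) = -2/(-5)*(-8) = -2*(-⅕)*(-8) = (⅖)*(-8) = -16/5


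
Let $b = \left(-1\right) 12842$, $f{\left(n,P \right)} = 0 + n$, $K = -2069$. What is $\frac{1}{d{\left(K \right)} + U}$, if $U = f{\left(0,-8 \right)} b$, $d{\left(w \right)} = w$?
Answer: $- \frac{1}{2069} \approx -0.00048333$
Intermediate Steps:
$f{\left(n,P \right)} = n$
$b = -12842$
$U = 0$ ($U = 0 \left(-12842\right) = 0$)
$\frac{1}{d{\left(K \right)} + U} = \frac{1}{-2069 + 0} = \frac{1}{-2069} = - \frac{1}{2069}$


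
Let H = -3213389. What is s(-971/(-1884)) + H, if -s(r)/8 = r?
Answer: -1513508161/471 ≈ -3.2134e+6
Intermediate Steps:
s(r) = -8*r
s(-971/(-1884)) + H = -(-7768)/(-1884) - 3213389 = -(-7768)*(-1)/1884 - 3213389 = -8*971/1884 - 3213389 = -1942/471 - 3213389 = -1513508161/471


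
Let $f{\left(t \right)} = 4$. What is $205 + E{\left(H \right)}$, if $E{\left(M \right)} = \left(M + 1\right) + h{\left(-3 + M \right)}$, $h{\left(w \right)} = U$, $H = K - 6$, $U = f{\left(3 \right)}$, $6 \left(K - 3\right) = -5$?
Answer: $\frac{1237}{6} \approx 206.17$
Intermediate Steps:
$K = \frac{13}{6}$ ($K = 3 + \frac{1}{6} \left(-5\right) = 3 - \frac{5}{6} = \frac{13}{6} \approx 2.1667$)
$U = 4$
$H = - \frac{23}{6}$ ($H = \frac{13}{6} - 6 = - \frac{23}{6} \approx -3.8333$)
$h{\left(w \right)} = 4$
$E{\left(M \right)} = 5 + M$ ($E{\left(M \right)} = \left(M + 1\right) + 4 = \left(1 + M\right) + 4 = 5 + M$)
$205 + E{\left(H \right)} = 205 + \left(5 - \frac{23}{6}\right) = 205 + \frac{7}{6} = \frac{1237}{6}$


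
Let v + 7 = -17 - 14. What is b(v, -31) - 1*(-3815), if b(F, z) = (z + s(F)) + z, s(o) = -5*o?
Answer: 3943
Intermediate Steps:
v = -38 (v = -7 + (-17 - 14) = -7 - 31 = -38)
b(F, z) = -5*F + 2*z (b(F, z) = (z - 5*F) + z = -5*F + 2*z)
b(v, -31) - 1*(-3815) = (-5*(-38) + 2*(-31)) - 1*(-3815) = (190 - 62) + 3815 = 128 + 3815 = 3943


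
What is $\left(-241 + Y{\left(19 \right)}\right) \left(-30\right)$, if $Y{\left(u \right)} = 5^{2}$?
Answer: $6480$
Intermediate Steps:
$Y{\left(u \right)} = 25$
$\left(-241 + Y{\left(19 \right)}\right) \left(-30\right) = \left(-241 + 25\right) \left(-30\right) = \left(-216\right) \left(-30\right) = 6480$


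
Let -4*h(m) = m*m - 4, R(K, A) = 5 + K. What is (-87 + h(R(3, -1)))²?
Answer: 10404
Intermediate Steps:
h(m) = 1 - m²/4 (h(m) = -(m*m - 4)/4 = -(m² - 4)/4 = -(-4 + m²)/4 = 1 - m²/4)
(-87 + h(R(3, -1)))² = (-87 + (1 - (5 + 3)²/4))² = (-87 + (1 - ¼*8²))² = (-87 + (1 - ¼*64))² = (-87 + (1 - 16))² = (-87 - 15)² = (-102)² = 10404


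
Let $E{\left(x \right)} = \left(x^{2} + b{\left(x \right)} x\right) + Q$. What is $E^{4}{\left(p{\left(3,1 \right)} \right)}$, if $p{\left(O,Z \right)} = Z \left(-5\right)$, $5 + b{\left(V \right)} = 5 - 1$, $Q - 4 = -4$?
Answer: $810000$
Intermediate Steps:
$Q = 0$ ($Q = 4 - 4 = 0$)
$b{\left(V \right)} = -1$ ($b{\left(V \right)} = -5 + \left(5 - 1\right) = -5 + 4 = -1$)
$p{\left(O,Z \right)} = - 5 Z$
$E{\left(x \right)} = x^{2} - x$ ($E{\left(x \right)} = \left(x^{2} - x\right) + 0 = x^{2} - x$)
$E^{4}{\left(p{\left(3,1 \right)} \right)} = \left(\left(-5\right) 1 \left(-1 - 5\right)\right)^{4} = \left(- 5 \left(-1 - 5\right)\right)^{4} = \left(\left(-5\right) \left(-6\right)\right)^{4} = 30^{4} = 810000$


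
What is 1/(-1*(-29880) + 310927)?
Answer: 1/340807 ≈ 2.9342e-6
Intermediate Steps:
1/(-1*(-29880) + 310927) = 1/(29880 + 310927) = 1/340807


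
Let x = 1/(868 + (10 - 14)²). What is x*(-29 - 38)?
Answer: -67/884 ≈ -0.075792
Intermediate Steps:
x = 1/884 (x = 1/(868 + (-4)²) = 1/(868 + 16) = 1/884 ≈ 0.0011312)
x*(-29 - 38) = (-29 - 38)/884 = (1/884)*(-67) = -67/884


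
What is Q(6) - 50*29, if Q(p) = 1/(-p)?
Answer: -8701/6 ≈ -1450.2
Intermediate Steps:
Q(p) = -1/p
Q(6) - 50*29 = -1/6 - 50*29 = -1*⅙ - 1450 = -⅙ - 1450 = -8701/6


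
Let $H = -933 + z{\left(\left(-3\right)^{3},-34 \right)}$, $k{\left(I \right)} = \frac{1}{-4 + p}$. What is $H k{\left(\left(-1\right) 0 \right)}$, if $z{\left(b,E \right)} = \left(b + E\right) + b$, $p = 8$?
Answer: $- \frac{1021}{4} \approx -255.25$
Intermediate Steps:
$z{\left(b,E \right)} = E + 2 b$ ($z{\left(b,E \right)} = \left(E + b\right) + b = E + 2 b$)
$k{\left(I \right)} = \frac{1}{4}$ ($k{\left(I \right)} = \frac{1}{-4 + 8} = \frac{1}{4}$)
$H = -1021$ ($H = -933 + \left(-34 + 2 \left(-3\right)^{3}\right) = -933 + \left(-34 + 2 \left(-27\right)\right) = -933 - 88 = -1021$)
$H k{\left(\left(-1\right) 0 \right)} = \left(-1021\right) \frac{1}{4} = - \frac{1021}{4}$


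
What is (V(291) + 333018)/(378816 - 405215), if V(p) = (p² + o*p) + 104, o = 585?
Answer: -588038/26399 ≈ -22.275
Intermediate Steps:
V(p) = 104 + p² + 585*p (V(p) = (p² + 585*p) + 104 = 104 + p² + 585*p)
(V(291) + 333018)/(378816 - 405215) = ((104 + 291² + 585*291) + 333018)/(378816 - 405215) = ((104 + 84681 + 170235) + 333018)/(-26399) = (255020 + 333018)*(-1/26399) = 588038*(-1/26399) = -588038/26399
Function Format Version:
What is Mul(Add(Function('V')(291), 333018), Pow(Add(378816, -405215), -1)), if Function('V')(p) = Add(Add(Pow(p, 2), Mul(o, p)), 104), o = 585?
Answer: Rational(-588038, 26399) ≈ -22.275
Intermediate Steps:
Function('V')(p) = Add(104, Pow(p, 2), Mul(585, p)) (Function('V')(p) = Add(Add(Pow(p, 2), Mul(585, p)), 104) = Add(104, Pow(p, 2), Mul(585, p)))
Mul(Add(Function('V')(291), 333018), Pow(Add(378816, -405215), -1)) = Mul(Add(Add(104, Pow(291, 2), Mul(585, 291)), 333018), Pow(Add(378816, -405215), -1)) = Mul(Add(Add(104, 84681, 170235), 333018), Pow(-26399, -1)) = Mul(Add(255020, 333018), Rational(-1, 26399)) = Mul(588038, Rational(-1, 26399)) = Rational(-588038, 26399)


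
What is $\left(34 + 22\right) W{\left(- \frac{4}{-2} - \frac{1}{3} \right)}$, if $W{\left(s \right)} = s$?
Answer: $\frac{280}{3} \approx 93.333$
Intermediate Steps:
$\left(34 + 22\right) W{\left(- \frac{4}{-2} - \frac{1}{3} \right)} = \left(34 + 22\right) \left(- \frac{4}{-2} - \frac{1}{3}\right) = 56 \left(\left(-4\right) \left(- \frac{1}{2}\right) - \frac{1}{3}\right) = 56 \left(2 - \frac{1}{3}\right) = 56 \cdot \frac{5}{3} = \frac{280}{3}$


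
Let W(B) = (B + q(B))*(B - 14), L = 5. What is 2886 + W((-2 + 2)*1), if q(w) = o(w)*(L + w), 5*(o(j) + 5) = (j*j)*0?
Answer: 3236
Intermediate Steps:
o(j) = -5 (o(j) = -5 + ((j*j)*0)/5 = -5 + (j**2*0)/5 = -5 + (1/5)*0 = -5 + 0 = -5)
q(w) = -25 - 5*w (q(w) = -5*(5 + w) = -25 - 5*w)
W(B) = (-25 - 4*B)*(-14 + B) (W(B) = (B + (-25 - 5*B))*(B - 14) = (-25 - 4*B)*(-14 + B))
2886 + W((-2 + 2)*1) = 2886 + (350 - 4*(-2 + 2)**2 + 31*((-2 + 2)*1)) = 2886 + (350 - 4*(0*1)**2 + 31*(0*1)) = 2886 + (350 - 4*0**2 + 31*0) = 2886 + (350 - 4*0 + 0) = 2886 + (350 + 0 + 0) = 2886 + 350 = 3236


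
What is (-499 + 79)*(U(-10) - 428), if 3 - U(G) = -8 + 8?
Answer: 178500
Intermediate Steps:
U(G) = 3 (U(G) = 3 - (-8 + 8) = 3 - 1*0 = 3 + 0 = 3)
(-499 + 79)*(U(-10) - 428) = (-499 + 79)*(3 - 428) = -420*(-425) = 178500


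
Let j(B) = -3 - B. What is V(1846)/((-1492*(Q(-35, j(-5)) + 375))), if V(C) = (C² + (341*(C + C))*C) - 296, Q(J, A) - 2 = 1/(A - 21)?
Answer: -11055481227/2671426 ≈ -4138.4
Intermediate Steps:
Q(J, A) = 2 + 1/(-21 + A) (Q(J, A) = 2 + 1/(A - 21) = 2 + 1/(-21 + A))
V(C) = -296 + 683*C² (V(C) = (C² + (341*(2*C))*C) - 296 = (C² + (682*C)*C) - 296 = (C² + 682*C²) - 296 = 683*C² - 296 = -296 + 683*C²)
V(1846)/((-1492*(Q(-35, j(-5)) + 375))) = (-296 + 683*1846²)/((-1492*((-41 + 2*(-3 - 1*(-5)))/(-21 + (-3 - 1*(-5))) + 375))) = (-296 + 683*3407716)/((-1492*((-41 + 2*(-3 + 5))/(-21 + (-3 + 5)) + 375))) = (-296 + 2327470028)/((-1492*((-41 + 2*2)/(-21 + 2) + 375))) = 2327469732/((-1492*((-41 + 4)/(-19) + 375))) = 2327469732/((-1492*(-1/19*(-37) + 375))) = 2327469732/((-1492*(37/19 + 375))) = 2327469732/((-1492*7162/19)) = 2327469732/(-10685704/19) = 2327469732*(-19/10685704) = -11055481227/2671426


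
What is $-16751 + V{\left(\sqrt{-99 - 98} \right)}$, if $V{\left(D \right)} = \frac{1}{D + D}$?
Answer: $-16751 - \frac{i \sqrt{197}}{394} \approx -16751.0 - 0.035624 i$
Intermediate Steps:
$V{\left(D \right)} = \frac{1}{2 D}$
$-16751 + V{\left(\sqrt{-99 - 98} \right)} = -16751 + \frac{1}{2 \sqrt{-99 - 98}} = -16751 + \frac{1}{2 \sqrt{-197}} = -16751 + \frac{1}{2 i \sqrt{197}} = -16751 + \frac{\left(- \frac{1}{197}\right) i \sqrt{197}}{2} = -16751 - \frac{i \sqrt{197}}{394}$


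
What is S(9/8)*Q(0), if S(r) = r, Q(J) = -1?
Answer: -9/8 ≈ -1.1250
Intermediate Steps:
S(9/8)*Q(0) = (9/8)*(-1) = -9/8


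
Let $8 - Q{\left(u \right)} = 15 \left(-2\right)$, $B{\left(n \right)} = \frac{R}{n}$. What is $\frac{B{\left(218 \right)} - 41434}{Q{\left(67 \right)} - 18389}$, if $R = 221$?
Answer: $\frac{1003599}{444502} \approx 2.2578$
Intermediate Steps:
$B{\left(n \right)} = \frac{221}{n}$
$Q{\left(u \right)} = 38$ ($Q{\left(u \right)} = 8 - 15 \left(-2\right) = 8 - -30 = 8 + 30 = 38$)
$\frac{B{\left(218 \right)} - 41434}{Q{\left(67 \right)} - 18389} = \frac{\frac{221}{218} - 41434}{38 - 18389} = \frac{221 \cdot \frac{1}{218} - 41434}{-18351} = \left(\frac{221}{218} - 41434\right) \left(- \frac{1}{18351}\right) = \left(- \frac{9032391}{218}\right) \left(- \frac{1}{18351}\right) = \frac{1003599}{444502}$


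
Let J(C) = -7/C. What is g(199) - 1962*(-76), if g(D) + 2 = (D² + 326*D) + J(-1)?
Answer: 253592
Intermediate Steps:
g(D) = 5 + D² + 326*D (g(D) = -2 + ((D² + 326*D) - 7/(-1)) = -2 + ((D² + 326*D) - 7*(-1)) = -2 + ((D² + 326*D) + 7) = -2 + (7 + D² + 326*D) = 5 + D² + 326*D)
g(199) - 1962*(-76) = (5 + 199² + 326*199) - 1962*(-76) = (5 + 39601 + 64874) - 1*(-149112) = 104480 + 149112 = 253592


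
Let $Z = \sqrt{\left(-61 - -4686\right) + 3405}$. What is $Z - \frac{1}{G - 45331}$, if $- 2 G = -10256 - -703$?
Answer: $\frac{2}{81109} + \sqrt{8030} \approx 89.61$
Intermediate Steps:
$G = \frac{9553}{2}$ ($G = - \frac{-10256 - -703}{2} = - \frac{-10256 + 703}{2} = \left(- \frac{1}{2}\right) \left(-9553\right) = \frac{9553}{2} \approx 4776.5$)
$Z = \sqrt{8030}$ ($Z = \sqrt{\left(-61 + 4686\right) + 3405} = \sqrt{4625 + 3405} = \sqrt{8030} \approx 89.61$)
$Z - \frac{1}{G - 45331} = \sqrt{8030} - \frac{1}{\frac{9553}{2} - 45331} = \sqrt{8030} - \frac{1}{- \frac{81109}{2}} = \sqrt{8030} - - \frac{2}{81109} = \sqrt{8030} + \frac{2}{81109} = \frac{2}{81109} + \sqrt{8030}$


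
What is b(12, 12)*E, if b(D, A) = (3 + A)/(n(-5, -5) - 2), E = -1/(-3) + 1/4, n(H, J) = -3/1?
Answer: -7/4 ≈ -1.7500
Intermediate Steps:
n(H, J) = -3 (n(H, J) = -3*1 = -3)
E = 7/12 (E = -1*(-⅓) + 1*(¼) = ⅓ + ¼ = 7/12 ≈ 0.58333)
b(D, A) = -⅗ - A/5 (b(D, A) = (3 + A)/(-3 - 2) = (3 + A)/(-5) = (3 + A)*(-⅕) = -⅗ - A/5)
b(12, 12)*E = (-⅗ - ⅕*12)*(7/12) = (-⅗ - 12/5)*(7/12) = -3*7/12 = -7/4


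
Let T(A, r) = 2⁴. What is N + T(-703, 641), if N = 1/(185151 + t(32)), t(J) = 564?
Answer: 2971441/185715 ≈ 16.000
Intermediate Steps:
T(A, r) = 16
N = 1/185715 (N = 1/(185151 + 564) = 1/185715 ≈ 5.3846e-6)
N + T(-703, 641) = 1/185715 + 16 = 2971441/185715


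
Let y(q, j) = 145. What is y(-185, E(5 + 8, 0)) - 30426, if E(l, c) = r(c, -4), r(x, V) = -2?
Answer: -30281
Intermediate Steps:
E(l, c) = -2
y(-185, E(5 + 8, 0)) - 30426 = 145 - 30426 = -30281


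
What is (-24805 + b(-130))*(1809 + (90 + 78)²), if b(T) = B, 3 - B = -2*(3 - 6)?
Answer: -745058664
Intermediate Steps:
B = -3 (B = 3 - (-2)*(3 - 6) = 3 - (-2)*(-3) = 3 - 1*6 = 3 - 6 = -3)
b(T) = -3
(-24805 + b(-130))*(1809 + (90 + 78)²) = (-24805 - 3)*(1809 + (90 + 78)²) = -24808*(1809 + 168²) = -24808*(1809 + 28224) = -24808*30033 = -745058664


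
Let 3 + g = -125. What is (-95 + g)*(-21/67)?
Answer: 4683/67 ≈ 69.896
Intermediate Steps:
g = -128 (g = -3 - 125 = -128)
(-95 + g)*(-21/67) = (-95 - 128)*(-21/67) = -(-4683)/67 = -223*(-21/67) = 4683/67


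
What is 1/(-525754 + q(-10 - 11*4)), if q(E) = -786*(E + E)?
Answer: -1/440866 ≈ -2.2683e-6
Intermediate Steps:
q(E) = -1572*E
1/(-525754 + q(-10 - 11*4)) = 1/(-525754 - 1572*(-10 - 11*4)) = 1/(-525754 - 1572*(-10 - 44)) = 1/(-525754 - 1572*(-54)) = 1/(-525754 + 84888) = 1/(-440866) = -1/440866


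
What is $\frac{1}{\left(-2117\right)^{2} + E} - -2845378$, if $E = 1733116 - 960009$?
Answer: $\frac{14951880932889}{5254796} \approx 2.8454 \cdot 10^{6}$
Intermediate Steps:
$E = 773107$ ($E = 1733116 - 960009 = 773107$)
$\frac{1}{\left(-2117\right)^{2} + E} - -2845378 = \frac{1}{\left(-2117\right)^{2} + 773107} - -2845378 = \frac{1}{4481689 + 773107} + 2845378 = \frac{1}{5254796} + 2845378 = \frac{14951880932889}{5254796}$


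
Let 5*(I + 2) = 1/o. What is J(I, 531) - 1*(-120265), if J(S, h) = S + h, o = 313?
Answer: 189042611/1565 ≈ 1.2079e+5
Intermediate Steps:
I = -3129/1565 (I = -2 + (⅕)/313 = -2 + (⅕)*(1/313) = -2 + 1/1565 = -3129/1565 ≈ -1.9994)
J(I, 531) - 1*(-120265) = (-3129/1565 + 531) - 1*(-120265) = 827886/1565 + 120265 = 189042611/1565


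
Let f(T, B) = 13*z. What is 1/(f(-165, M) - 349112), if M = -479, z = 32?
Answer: -1/348696 ≈ -2.8678e-6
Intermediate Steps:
f(T, B) = 416 (f(T, B) = 13*32 = 416)
1/(f(-165, M) - 349112) = 1/(416 - 349112) = 1/(-348696) = -1/348696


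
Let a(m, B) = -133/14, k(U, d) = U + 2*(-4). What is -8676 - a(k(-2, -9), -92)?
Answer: -17333/2 ≈ -8666.5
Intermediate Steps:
k(U, d) = -8 + U (k(U, d) = U - 8 = -8 + U)
a(m, B) = -19/2 (a(m, B) = -133*1/14 = -19/2)
-8676 - a(k(-2, -9), -92) = -8676 - 1*(-19/2) = -8676 + 19/2 = -17333/2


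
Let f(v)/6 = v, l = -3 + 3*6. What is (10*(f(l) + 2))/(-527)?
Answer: -920/527 ≈ -1.7457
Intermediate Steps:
l = 15 (l = -3 + 18 = 15)
f(v) = 6*v
(10*(f(l) + 2))/(-527) = (10*(6*15 + 2))/(-527) = (10*(90 + 2))*(-1/527) = (10*92)*(-1/527) = 920*(-1/527) = -920/527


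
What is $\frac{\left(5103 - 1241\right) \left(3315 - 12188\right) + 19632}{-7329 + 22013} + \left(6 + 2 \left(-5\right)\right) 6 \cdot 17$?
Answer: $- \frac{20119483}{7342} \approx -2740.3$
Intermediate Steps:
$\frac{\left(5103 - 1241\right) \left(3315 - 12188\right) + 19632}{-7329 + 22013} + \left(6 + 2 \left(-5\right)\right) 6 \cdot 17 = \frac{3862 \left(-8873\right) + 19632}{14684} + \left(6 - 10\right) 6 \cdot 17 = \left(-34267526 + 19632\right) \frac{1}{14684} + \left(-4\right) 6 \cdot 17 = \left(-34247894\right) \frac{1}{14684} - 408 = - \frac{17123947}{7342} - 408 = - \frac{20119483}{7342}$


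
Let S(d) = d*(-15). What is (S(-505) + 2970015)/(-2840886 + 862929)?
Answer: -992530/659319 ≈ -1.5054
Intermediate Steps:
S(d) = -15*d
(S(-505) + 2970015)/(-2840886 + 862929) = (-15*(-505) + 2970015)/(-2840886 + 862929) = (7575 + 2970015)/(-1977957) = 2977590*(-1/1977957) = -992530/659319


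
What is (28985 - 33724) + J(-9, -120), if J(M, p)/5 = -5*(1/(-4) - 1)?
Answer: -18831/4 ≈ -4707.8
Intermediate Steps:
J(M, p) = 125/4 (J(M, p) = 5*(-5*(1/(-4) - 1)) = 5*(-5*(-¼ - 1)) = 5*(-5*(-5/4)) = 5*(25/4) = 125/4)
(28985 - 33724) + J(-9, -120) = (28985 - 33724) + 125/4 = -4739 + 125/4 = -18831/4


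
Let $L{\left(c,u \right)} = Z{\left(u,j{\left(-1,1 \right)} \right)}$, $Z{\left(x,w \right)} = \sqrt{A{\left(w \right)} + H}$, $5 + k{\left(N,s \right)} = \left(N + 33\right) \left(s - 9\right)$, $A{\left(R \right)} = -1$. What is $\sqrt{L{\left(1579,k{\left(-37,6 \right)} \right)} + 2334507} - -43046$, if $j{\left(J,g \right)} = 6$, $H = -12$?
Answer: $43046 + \sqrt{2334507 + i \sqrt{13}} \approx 44574.0 + 0.00118 i$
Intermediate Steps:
$k{\left(N,s \right)} = -5 + \left(-9 + s\right) \left(33 + N\right)$ ($k{\left(N,s \right)} = -5 + \left(N + 33\right) \left(s - 9\right) = -5 + \left(33 + N\right) \left(-9 + s\right) = -5 + \left(-9 + s\right) \left(33 + N\right)$)
$Z{\left(x,w \right)} = i \sqrt{13}$ ($Z{\left(x,w \right)} = \sqrt{-1 - 12} = \sqrt{-13} = i \sqrt{13}$)
$L{\left(c,u \right)} = i \sqrt{13}$
$\sqrt{L{\left(1579,k{\left(-37,6 \right)} \right)} + 2334507} - -43046 = \sqrt{i \sqrt{13} + 2334507} - -43046 = \sqrt{2334507 + i \sqrt{13}} + 43046 = 43046 + \sqrt{2334507 + i \sqrt{13}}$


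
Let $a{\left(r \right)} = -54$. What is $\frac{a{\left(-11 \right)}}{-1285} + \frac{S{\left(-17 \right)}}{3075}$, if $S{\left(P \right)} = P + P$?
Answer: $\frac{24472}{790275} \approx 0.030966$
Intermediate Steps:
$S{\left(P \right)} = 2 P$
$\frac{a{\left(-11 \right)}}{-1285} + \frac{S{\left(-17 \right)}}{3075} = - \frac{54}{-1285} + \frac{2 \left(-17\right)}{3075} = \left(-54\right) \left(- \frac{1}{1285}\right) - \frac{34}{3075} = \frac{54}{1285} - \frac{34}{3075} = \frac{24472}{790275}$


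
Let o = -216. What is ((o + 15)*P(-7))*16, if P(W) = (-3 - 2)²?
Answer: -80400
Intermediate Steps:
P(W) = 25 (P(W) = (-5)² = 25)
((o + 15)*P(-7))*16 = ((-216 + 15)*25)*16 = -201*25*16 = -5025*16 = -80400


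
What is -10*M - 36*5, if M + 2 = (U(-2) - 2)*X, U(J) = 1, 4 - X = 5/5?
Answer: -130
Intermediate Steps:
X = 3 (X = 4 - 5/5 = 4 - 1*1 = 4 - 1 = 3)
M = -5 (M = -2 + (1 - 2)*3 = -2 - 1*3 = -2 - 3 = -5)
-10*M - 36*5 = -10*(-5) - 36*5 = 50 - 180 = -130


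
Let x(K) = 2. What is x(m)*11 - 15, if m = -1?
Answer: 7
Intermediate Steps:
x(m)*11 - 15 = 2*11 - 15 = 22 - 15 = 7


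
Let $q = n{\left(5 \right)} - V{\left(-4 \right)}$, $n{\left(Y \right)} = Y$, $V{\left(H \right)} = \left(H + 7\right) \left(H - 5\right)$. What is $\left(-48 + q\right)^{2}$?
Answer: $256$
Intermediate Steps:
$V{\left(H \right)} = \left(-5 + H\right) \left(7 + H\right)$ ($V{\left(H \right)} = \left(7 + H\right) \left(-5 + H\right) = \left(-5 + H\right) \left(7 + H\right)$)
$q = 32$ ($q = 5 - \left(-35 + \left(-4\right)^{2} + 2 \left(-4\right)\right) = 5 - \left(-35 + 16 - 8\right) = 5 - -27 = 5 + 27 = 32$)
$\left(-48 + q\right)^{2} = \left(-48 + 32\right)^{2} = \left(-16\right)^{2} = 256$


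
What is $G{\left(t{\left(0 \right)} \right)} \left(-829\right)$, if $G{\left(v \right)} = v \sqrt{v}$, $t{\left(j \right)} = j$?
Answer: $0$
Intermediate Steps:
$G{\left(v \right)} = v^{\frac{3}{2}}$
$G{\left(t{\left(0 \right)} \right)} \left(-829\right) = 0^{\frac{3}{2}} \left(-829\right) = 0 \left(-829\right) = 0$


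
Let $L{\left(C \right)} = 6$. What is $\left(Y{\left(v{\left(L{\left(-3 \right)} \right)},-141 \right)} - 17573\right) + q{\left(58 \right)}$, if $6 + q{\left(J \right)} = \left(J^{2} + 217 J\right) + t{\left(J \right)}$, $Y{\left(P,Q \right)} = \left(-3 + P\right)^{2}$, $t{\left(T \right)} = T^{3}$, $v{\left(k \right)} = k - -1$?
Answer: $193499$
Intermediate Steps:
$v{\left(k \right)} = 1 + k$ ($v{\left(k \right)} = k + 1 = 1 + k$)
$q{\left(J \right)} = -6 + J^{2} + J^{3} + 217 J$ ($q{\left(J \right)} = -6 + \left(\left(J^{2} + 217 J\right) + J^{3}\right) = -6 + \left(J^{2} + J^{3} + 217 J\right) = -6 + J^{2} + J^{3} + 217 J$)
$\left(Y{\left(v{\left(L{\left(-3 \right)} \right)},-141 \right)} - 17573\right) + q{\left(58 \right)} = \left(\left(-3 + \left(1 + 6\right)\right)^{2} - 17573\right) + \left(-6 + 58^{2} + 58^{3} + 217 \cdot 58\right) = \left(\left(-3 + 7\right)^{2} - 17573\right) + \left(-6 + 3364 + 195112 + 12586\right) = \left(4^{2} - 17573\right) + 211056 = \left(16 - 17573\right) + 211056 = -17557 + 211056 = 193499$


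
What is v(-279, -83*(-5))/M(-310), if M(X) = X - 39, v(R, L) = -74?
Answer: 74/349 ≈ 0.21203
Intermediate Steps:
M(X) = -39 + X
v(-279, -83*(-5))/M(-310) = -74/(-39 - 310) = -74/(-349) = -74*(-1/349) = 74/349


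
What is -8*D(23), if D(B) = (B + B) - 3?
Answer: -344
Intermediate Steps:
D(B) = -3 + 2*B (D(B) = 2*B - 3 = -3 + 2*B)
-8*D(23) = -8*(-3 + 2*23) = -8*(-3 + 46) = -8*43 = -344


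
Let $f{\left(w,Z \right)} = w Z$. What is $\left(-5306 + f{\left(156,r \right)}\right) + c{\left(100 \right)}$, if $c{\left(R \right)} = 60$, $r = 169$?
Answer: $21118$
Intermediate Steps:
$f{\left(w,Z \right)} = Z w$
$\left(-5306 + f{\left(156,r \right)}\right) + c{\left(100 \right)} = \left(-5306 + 169 \cdot 156\right) + 60 = \left(-5306 + 26364\right) + 60 = 21058 + 60 = 21118$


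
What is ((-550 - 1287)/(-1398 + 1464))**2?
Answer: 27889/36 ≈ 774.69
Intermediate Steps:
((-550 - 1287)/(-1398 + 1464))**2 = (-1837/66)**2 = (-1837*1/66)**2 = (-167/6)**2 = 27889/36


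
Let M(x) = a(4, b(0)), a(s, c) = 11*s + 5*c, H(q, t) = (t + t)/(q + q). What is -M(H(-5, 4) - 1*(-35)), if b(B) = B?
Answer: -44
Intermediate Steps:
H(q, t) = t/q (H(q, t) = (2*t)/((2*q)) = (2*t)*(1/(2*q)) = t/q)
a(s, c) = 5*c + 11*s
M(x) = 44 (M(x) = 5*0 + 11*4 = 0 + 44 = 44)
-M(H(-5, 4) - 1*(-35)) = -1*44 = -44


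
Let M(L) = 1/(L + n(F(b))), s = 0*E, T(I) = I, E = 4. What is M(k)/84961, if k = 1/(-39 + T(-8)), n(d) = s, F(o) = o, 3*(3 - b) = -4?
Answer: -47/84961 ≈ -0.00055320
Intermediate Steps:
b = 13/3 (b = 3 - ⅓*(-4) = 3 + 4/3 = 13/3 ≈ 4.3333)
s = 0 (s = 0*4 = 0)
n(d) = 0
k = -1/47 (k = 1/(-39 - 8) = 1/(-47) = -1/47 ≈ -0.021277)
M(L) = 1/L (M(L) = 1/(L + 0) = 1/L)
M(k)/84961 = 1/(-1/47*84961) = -47*1/84961 = -47/84961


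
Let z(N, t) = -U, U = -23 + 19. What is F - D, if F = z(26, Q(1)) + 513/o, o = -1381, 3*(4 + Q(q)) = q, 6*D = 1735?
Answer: -2365969/8286 ≈ -285.54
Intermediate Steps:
D = 1735/6 (D = (⅙)*1735 = 1735/6 ≈ 289.17)
Q(q) = -4 + q/3
U = -4
z(N, t) = 4 (z(N, t) = -1*(-4) = 4)
F = 5011/1381 (F = 4 + 513/(-1381) = 4 + 513*(-1/1381) = 4 - 513/1381 = 5011/1381 ≈ 3.6285)
F - D = 5011/1381 - 1*1735/6 = 5011/1381 - 1735/6 = -2365969/8286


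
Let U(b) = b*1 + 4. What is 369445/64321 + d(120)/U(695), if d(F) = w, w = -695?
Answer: 213538960/44960379 ≈ 4.7495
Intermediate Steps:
d(F) = -695
U(b) = 4 + b (U(b) = b + 4 = 4 + b)
369445/64321 + d(120)/U(695) = 369445/64321 - 695/(4 + 695) = 369445*(1/64321) - 695/699 = 369445/64321 - 695*1/699 = 369445/64321 - 695/699 = 213538960/44960379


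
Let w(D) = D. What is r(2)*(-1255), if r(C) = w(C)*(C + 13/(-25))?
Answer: -18574/5 ≈ -3714.8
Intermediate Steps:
r(C) = C*(-13/25 + C) (r(C) = C*(C + 13/(-25)) = C*(C + 13*(-1/25)) = C*(C - 13/25) = C*(-13/25 + C))
r(2)*(-1255) = ((1/25)*2*(-13 + 25*2))*(-1255) = ((1/25)*2*(-13 + 50))*(-1255) = ((1/25)*2*37)*(-1255) = (74/25)*(-1255) = -18574/5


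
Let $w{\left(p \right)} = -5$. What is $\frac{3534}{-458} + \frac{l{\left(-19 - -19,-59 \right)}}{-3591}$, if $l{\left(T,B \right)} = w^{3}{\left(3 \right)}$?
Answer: $- \frac{6316672}{822339} \approx -7.6814$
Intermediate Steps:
$l{\left(T,B \right)} = -125$ ($l{\left(T,B \right)} = \left(-5\right)^{3} = -125$)
$\frac{3534}{-458} + \frac{l{\left(-19 - -19,-59 \right)}}{-3591} = \frac{3534}{-458} - \frac{125}{-3591} = 3534 \left(- \frac{1}{458}\right) - - \frac{125}{3591} = - \frac{1767}{229} + \frac{125}{3591} = - \frac{6316672}{822339}$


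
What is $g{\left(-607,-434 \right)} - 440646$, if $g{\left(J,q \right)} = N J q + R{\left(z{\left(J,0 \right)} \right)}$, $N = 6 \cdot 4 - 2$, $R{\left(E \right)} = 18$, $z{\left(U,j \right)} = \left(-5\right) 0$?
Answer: $5355008$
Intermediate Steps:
$z{\left(U,j \right)} = 0$
$N = 22$ ($N = 24 - 2 = 22$)
$g{\left(J,q \right)} = 18 + 22 J q$ ($g{\left(J,q \right)} = 22 J q + 18 = 18 + 22 J q$)
$g{\left(-607,-434 \right)} - 440646 = \left(18 + 22 \left(-607\right) \left(-434\right)\right) - 440646 = \left(18 + 5795636\right) - 440646 = 5795654 - 440646 = 5355008$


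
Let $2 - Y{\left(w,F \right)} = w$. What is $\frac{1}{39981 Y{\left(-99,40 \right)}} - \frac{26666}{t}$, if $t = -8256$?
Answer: $\frac{17946579367}{5556399456} \approx 3.2299$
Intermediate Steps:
$Y{\left(w,F \right)} = 2 - w$
$\frac{1}{39981 Y{\left(-99,40 \right)}} - \frac{26666}{t} = \frac{1}{39981 \left(2 - -99\right)} - \frac{26666}{-8256} = \frac{1}{39981 \left(2 + 99\right)} - - \frac{13333}{4128} = \frac{1}{39981 \cdot 101} + \frac{13333}{4128} = \frac{1}{39981} \cdot \frac{1}{101} + \frac{13333}{4128} = \frac{1}{4038081} + \frac{13333}{4128} = \frac{17946579367}{5556399456}$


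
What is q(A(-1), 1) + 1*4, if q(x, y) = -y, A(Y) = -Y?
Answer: 3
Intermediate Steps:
q(A(-1), 1) + 1*4 = -1*1 + 1*4 = -1 + 4 = 3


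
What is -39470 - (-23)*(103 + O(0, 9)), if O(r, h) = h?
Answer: -36894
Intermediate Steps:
-39470 - (-23)*(103 + O(0, 9)) = -39470 - (-23)*(103 + 9) = -39470 - (-23)*112 = -39470 - 1*(-2576) = -39470 + 2576 = -36894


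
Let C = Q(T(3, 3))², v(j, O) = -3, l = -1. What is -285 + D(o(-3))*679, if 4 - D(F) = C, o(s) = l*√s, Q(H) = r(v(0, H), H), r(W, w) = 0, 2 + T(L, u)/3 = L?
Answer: 2431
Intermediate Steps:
T(L, u) = -6 + 3*L
Q(H) = 0
o(s) = -√s
C = 0 (C = 0² = 0)
D(F) = 4 (D(F) = 4 - 1*0 = 4 + 0 = 4)
-285 + D(o(-3))*679 = -285 + 4*679 = -285 + 2716 = 2431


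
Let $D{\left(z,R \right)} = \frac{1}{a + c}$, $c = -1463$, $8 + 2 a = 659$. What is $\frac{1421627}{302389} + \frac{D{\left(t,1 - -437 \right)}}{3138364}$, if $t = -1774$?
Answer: $\frac{5075050660181961}{1079495179940450} \approx 4.7013$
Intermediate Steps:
$a = \frac{651}{2}$ ($a = -4 + \frac{1}{2} \cdot 659 = -4 + \frac{659}{2} = \frac{651}{2} \approx 325.5$)
$D{\left(z,R \right)} = - \frac{2}{2275}$ ($D{\left(z,R \right)} = \frac{1}{\frac{651}{2} - 1463} = \frac{1}{- \frac{2275}{2}} = - \frac{2}{2275}$)
$\frac{1421627}{302389} + \frac{D{\left(t,1 - -437 \right)}}{3138364} = \frac{1421627}{302389} - \frac{2}{2275 \cdot 3138364} = 1421627 \cdot \frac{1}{302389} - \frac{1}{3569889050} = \frac{1421627}{302389} - \frac{1}{3569889050} = \frac{5075050660181961}{1079495179940450}$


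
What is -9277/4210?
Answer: -9277/4210 ≈ -2.2036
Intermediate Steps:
-9277/4210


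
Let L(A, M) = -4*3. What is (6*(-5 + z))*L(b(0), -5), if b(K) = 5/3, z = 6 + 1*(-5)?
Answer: 288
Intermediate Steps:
z = 1 (z = 6 - 5 = 1)
b(K) = 5/3 (b(K) = 5*(⅓) = 5/3)
L(A, M) = -12
(6*(-5 + z))*L(b(0), -5) = (6*(-5 + 1))*(-12) = (6*(-4))*(-12) = -24*(-12) = 288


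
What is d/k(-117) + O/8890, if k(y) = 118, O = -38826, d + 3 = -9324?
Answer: -43749249/524510 ≈ -83.410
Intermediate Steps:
d = -9327 (d = -3 - 9324 = -9327)
d/k(-117) + O/8890 = -9327/118 - 38826/8890 = -9327*1/118 - 38826*1/8890 = -9327/118 - 19413/4445 = -43749249/524510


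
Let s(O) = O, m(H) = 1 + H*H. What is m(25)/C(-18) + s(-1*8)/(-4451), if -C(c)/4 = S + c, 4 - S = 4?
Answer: 1393451/160236 ≈ 8.6962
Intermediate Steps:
S = 0 (S = 4 - 1*4 = 4 - 4 = 0)
m(H) = 1 + H**2
C(c) = -4*c (C(c) = -4*(0 + c) = -4*c)
m(25)/C(-18) + s(-1*8)/(-4451) = (1 + 25**2)/((-4*(-18))) - 1*8/(-4451) = (1 + 625)/72 - 8*(-1/4451) = 626*(1/72) + 8/4451 = 313/36 + 8/4451 = 1393451/160236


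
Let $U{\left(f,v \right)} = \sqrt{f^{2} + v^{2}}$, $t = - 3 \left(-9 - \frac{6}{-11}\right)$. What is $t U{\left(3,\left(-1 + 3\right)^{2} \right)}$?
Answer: $\frac{1395}{11} \approx 126.82$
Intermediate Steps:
$t = \frac{279}{11}$ ($t = - 3 \left(-9 - - \frac{6}{11}\right) = - 3 \left(-9 + \frac{6}{11}\right) = \left(-3\right) \left(- \frac{93}{11}\right) = \frac{279}{11} \approx 25.364$)
$t U{\left(3,\left(-1 + 3\right)^{2} \right)} = \frac{279 \sqrt{3^{2} + \left(\left(-1 + 3\right)^{2}\right)^{2}}}{11} = \frac{279 \sqrt{9 + \left(2^{2}\right)^{2}}}{11} = \frac{279 \sqrt{9 + 4^{2}}}{11} = \frac{279 \sqrt{9 + 16}}{11} = \frac{279 \sqrt{25}}{11} = \frac{279}{11} \cdot 5 = \frac{1395}{11}$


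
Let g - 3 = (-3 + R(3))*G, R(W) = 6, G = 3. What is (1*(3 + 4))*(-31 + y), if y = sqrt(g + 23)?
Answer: -217 + 7*sqrt(35) ≈ -175.59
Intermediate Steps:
g = 12 (g = 3 + (-3 + 6)*3 = 3 + 3*3 = 3 + 9 = 12)
y = sqrt(35) (y = sqrt(12 + 23) = sqrt(35) ≈ 5.9161)
(1*(3 + 4))*(-31 + y) = (1*(3 + 4))*(-31 + sqrt(35)) = (1*7)*(-31 + sqrt(35)) = 7*(-31 + sqrt(35)) = -217 + 7*sqrt(35)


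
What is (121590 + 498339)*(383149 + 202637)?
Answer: 363145729194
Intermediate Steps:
(121590 + 498339)*(383149 + 202637) = 619929*585786 = 363145729194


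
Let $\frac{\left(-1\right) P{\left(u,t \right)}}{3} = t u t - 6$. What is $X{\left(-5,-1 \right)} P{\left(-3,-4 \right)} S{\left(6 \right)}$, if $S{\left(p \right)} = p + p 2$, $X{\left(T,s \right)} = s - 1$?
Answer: $-5832$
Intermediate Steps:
$X{\left(T,s \right)} = -1 + s$
$S{\left(p \right)} = 3 p$ ($S{\left(p \right)} = p + 2 p = 3 p$)
$P{\left(u,t \right)} = 18 - 3 u t^{2}$ ($P{\left(u,t \right)} = - 3 \left(t u t - 6\right) = - 3 \left(u t^{2} - 6\right) = - 3 \left(-6 + u t^{2}\right) = 18 - 3 u t^{2}$)
$X{\left(-5,-1 \right)} P{\left(-3,-4 \right)} S{\left(6 \right)} = \left(-1 - 1\right) \left(18 - - 9 \left(-4\right)^{2}\right) 3 \cdot 6 = - 2 \left(18 - \left(-9\right) 16\right) 18 = - 2 \left(18 + 144\right) 18 = \left(-2\right) 162 \cdot 18 = \left(-324\right) 18 = -5832$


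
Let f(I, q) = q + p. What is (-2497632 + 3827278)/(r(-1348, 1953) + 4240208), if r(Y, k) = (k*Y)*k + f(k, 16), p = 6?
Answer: -664823/2568656751 ≈ -0.00025882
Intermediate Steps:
f(I, q) = 6 + q (f(I, q) = q + 6 = 6 + q)
r(Y, k) = 22 + Y*k**2 (r(Y, k) = (k*Y)*k + (6 + 16) = (Y*k)*k + 22 = Y*k**2 + 22 = 22 + Y*k**2)
(-2497632 + 3827278)/(r(-1348, 1953) + 4240208) = (-2497632 + 3827278)/((22 - 1348*1953**2) + 4240208) = 1329646/((22 - 1348*3814209) + 4240208) = 1329646/((22 - 5141553732) + 4240208) = 1329646/(-5141553710 + 4240208) = 1329646/(-5137313502) = 1329646*(-1/5137313502) = -664823/2568656751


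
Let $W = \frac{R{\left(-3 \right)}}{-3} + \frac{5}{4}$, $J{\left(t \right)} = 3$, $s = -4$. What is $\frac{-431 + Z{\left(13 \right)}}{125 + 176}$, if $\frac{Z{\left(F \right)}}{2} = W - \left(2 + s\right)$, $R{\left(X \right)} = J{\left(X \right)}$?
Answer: $- \frac{853}{602} \approx -1.4169$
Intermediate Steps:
$R{\left(X \right)} = 3$
$W = \frac{1}{4}$ ($W = \frac{3}{-3} + \frac{5}{4} = 3 \left(- \frac{1}{3}\right) + 5 \cdot \frac{1}{4} = -1 + \frac{5}{4} = \frac{1}{4} \approx 0.25$)
$Z{\left(F \right)} = \frac{9}{2}$ ($Z{\left(F \right)} = 2 \left(\frac{1}{4} - \left(2 - 4\right)\right) = 2 \left(\frac{1}{4} - -2\right) = 2 \left(\frac{1}{4} + 2\right) = 2 \cdot \frac{9}{4} = \frac{9}{2}$)
$\frac{-431 + Z{\left(13 \right)}}{125 + 176} = \frac{-431 + \frac{9}{2}}{125 + 176} = - \frac{853}{2 \cdot 301} = \left(- \frac{853}{2}\right) \frac{1}{301} = - \frac{853}{602}$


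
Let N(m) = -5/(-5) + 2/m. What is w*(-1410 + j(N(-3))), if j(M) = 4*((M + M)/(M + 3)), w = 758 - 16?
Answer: -5228132/5 ≈ -1.0456e+6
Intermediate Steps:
w = 742
N(m) = 1 + 2/m (N(m) = -5*(-⅕) + 2/m = 1 + 2/m)
j(M) = 8*M/(3 + M) (j(M) = 4*((2*M)/(3 + M)) = 4*(2*M/(3 + M)) = 8*M/(3 + M))
w*(-1410 + j(N(-3))) = 742*(-1410 + 8*((2 - 3)/(-3))/(3 + (2 - 3)/(-3))) = 742*(-1410 + 8*(-⅓*(-1))/(3 - ⅓*(-1))) = 742*(-1410 + 8*(⅓)/(3 + ⅓)) = 742*(-1410 + 8*(⅓)/(10/3)) = 742*(-1410 + 8*(⅓)*(3/10)) = 742*(-1410 + ⅘) = 742*(-7046/5) = -5228132/5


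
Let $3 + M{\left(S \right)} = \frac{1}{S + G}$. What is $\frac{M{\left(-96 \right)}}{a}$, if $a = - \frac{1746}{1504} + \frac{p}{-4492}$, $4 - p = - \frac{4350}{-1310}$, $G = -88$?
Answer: $\frac{1092461138}{422038109} \approx 2.5885$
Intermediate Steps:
$p = \frac{89}{131}$ ($p = 4 - - \frac{4350}{-1310} = 4 - \left(-4350\right) \left(- \frac{1}{1310}\right) = 4 - \frac{435}{131} = \frac{89}{131} \approx 0.67939$)
$a = - \frac{128446381}{110628976}$ ($a = - \frac{1746}{1504} + \frac{89}{131 \left(-4492\right)} = \left(-1746\right) \frac{1}{1504} + \frac{89}{131} \left(- \frac{1}{4492}\right) = - \frac{873}{752} - \frac{89}{588452} = - \frac{128446381}{110628976} \approx -1.1611$)
$M{\left(S \right)} = -3 + \frac{1}{-88 + S}$ ($M{\left(S \right)} = -3 + \frac{1}{S - 88} = -3 + \frac{1}{-88 + S}$)
$\frac{M{\left(-96 \right)}}{a} = \frac{\frac{1}{-88 - 96} \left(265 - -288\right)}{- \frac{128446381}{110628976}} = \frac{265 + 288}{-184} \left(- \frac{110628976}{128446381}\right) = \left(- \frac{1}{184}\right) 553 \left(- \frac{110628976}{128446381}\right) = \left(- \frac{553}{184}\right) \left(- \frac{110628976}{128446381}\right) = \frac{1092461138}{422038109}$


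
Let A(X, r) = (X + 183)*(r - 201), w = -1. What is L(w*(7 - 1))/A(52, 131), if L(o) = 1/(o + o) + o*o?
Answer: -431/197400 ≈ -0.0021834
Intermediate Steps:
A(X, r) = (-201 + r)*(183 + X) (A(X, r) = (183 + X)*(-201 + r) = (-201 + r)*(183 + X))
L(o) = o² + 1/(2*o) (L(o) = 1/(2*o) + o² = o² + 1/(2*o))
L(w*(7 - 1))/A(52, 131) = ((½ + (-(7 - 1))³)/((-(7 - 1))))/(-36783 - 201*52 + 183*131 + 52*131) = ((½ + (-1*6)³)/((-1*6)))/(-36783 - 10452 + 23973 + 6812) = ((½ + (-6)³)/(-6))/(-16450) = -(½ - 216)/6*(-1/16450) = -⅙*(-431/2)*(-1/16450) = (431/12)*(-1/16450) = -431/197400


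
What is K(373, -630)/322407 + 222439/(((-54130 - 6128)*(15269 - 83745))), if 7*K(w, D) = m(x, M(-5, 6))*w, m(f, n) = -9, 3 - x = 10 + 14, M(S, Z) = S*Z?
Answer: -164811508145/114966306733432 ≈ -0.0014336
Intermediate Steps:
x = -21 (x = 3 - (10 + 14) = 3 - 1*24 = 3 - 24 = -21)
K(w, D) = -9*w/7 (K(w, D) = (-9*w)/7 = -9*w/7)
K(373, -630)/322407 + 222439/(((-54130 - 6128)*(15269 - 83745))) = -9/7*373/322407 + 222439/(((-54130 - 6128)*(15269 - 83745))) = -3357/7*1/322407 + 222439/((-60258*(-68476))) = -373/250761 + 222439/4126226808 = -164811508145/114966306733432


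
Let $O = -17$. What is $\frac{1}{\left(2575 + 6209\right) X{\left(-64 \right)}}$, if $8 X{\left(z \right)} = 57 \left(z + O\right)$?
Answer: $- \frac{1}{5069466} \approx -1.9726 \cdot 10^{-7}$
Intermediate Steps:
$X{\left(z \right)} = - \frac{969}{8} + \frac{57 z}{8}$ ($X{\left(z \right)} = \frac{57 \left(z - 17\right)}{8} = \frac{57 \left(-17 + z\right)}{8} = \frac{-969 + 57 z}{8} = - \frac{969}{8} + \frac{57 z}{8}$)
$\frac{1}{\left(2575 + 6209\right) X{\left(-64 \right)}} = \frac{1}{\left(2575 + 6209\right) \left(- \frac{969}{8} + \frac{57}{8} \left(-64\right)\right)} = \frac{1}{8784 \left(- \frac{969}{8} - 456\right)} = \frac{1}{8784 \left(- \frac{4617}{8}\right)} = \frac{1}{8784} \left(- \frac{8}{4617}\right) = - \frac{1}{5069466}$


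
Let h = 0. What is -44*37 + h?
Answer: -1628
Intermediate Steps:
-44*37 + h = -44*37 + 0 = -1628 + 0 = -1628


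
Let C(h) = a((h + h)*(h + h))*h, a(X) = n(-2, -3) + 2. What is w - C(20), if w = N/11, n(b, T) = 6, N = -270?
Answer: -2030/11 ≈ -184.55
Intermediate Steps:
w = -270/11 ≈ -24.545
a(X) = 8 (a(X) = 6 + 2 = 8)
C(h) = 8*h
w - C(20) = -270/11 - 8*20 = -270/11 - 1*160 = -270/11 - 160 = -2030/11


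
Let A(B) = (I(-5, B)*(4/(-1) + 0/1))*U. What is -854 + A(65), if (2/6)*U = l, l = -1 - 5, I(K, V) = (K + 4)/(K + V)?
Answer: -4276/5 ≈ -855.20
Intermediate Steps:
I(K, V) = (4 + K)/(K + V)
l = -6
U = -18 (U = 3*(-6) = -18)
A(B) = -72/(-5 + B) (A(B) = (((4 - 5)/(-5 + B))*(4/(-1) + 0/1))*(-18) = ((-1/(-5 + B))*(4*(-1) + 0*1))*(-18) = ((-1/(-5 + B))*(-4 + 0))*(-18) = (-1/(-5 + B)*(-4))*(-18) = (4/(-5 + B))*(-18) = -72/(-5 + B))
-854 + A(65) = -854 - 72/(-5 + 65) = -854 - 72/60 = -854 - 72*1/60 = -854 - 6/5 = -4276/5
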